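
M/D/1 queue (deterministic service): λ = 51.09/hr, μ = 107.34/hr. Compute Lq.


ρ = 51.09/107.34 = 0.4760
M/D/1: Lq = ρ²/(2(1−ρ)) = 0.2265/(2·0.5240) = 0.21615

Final: 0.21615


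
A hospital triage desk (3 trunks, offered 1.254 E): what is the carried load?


B(3,1.254) = 0.097555 (Erlang-B)
Carried load = a(1 − B) = 1.254·(1 − 0.097555) = 1.254·0.902445 = 1.1317 E

Final: 1.1317 Erlangs


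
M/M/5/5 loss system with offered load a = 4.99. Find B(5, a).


B(c,a) = (a^c/c!) / Σ_{k=0}^{c} a^k/k!
a^5/5! = 25.782290
Σ terms (k=0..5): 1.00000 + 4.99000 + 12.45005 + 20.70858 + 25.83396 + 25.78229 = 90.764880
B = 25.782290/90.764880 = 0.284056

Final: 0.284056


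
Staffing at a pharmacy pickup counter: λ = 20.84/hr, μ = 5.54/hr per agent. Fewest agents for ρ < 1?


Stability requires cμ > λ ⇔ c > λ/μ.
λ/μ = 20.84/5.54 = 3.7617
Minimum integer c = ⌊3.7617⌋ + 1 = 4
Check: 4·5.54 = 22.16 > 20.84, while 3·5.54 = 16.62 ≤ 20.84

Final: 4 servers


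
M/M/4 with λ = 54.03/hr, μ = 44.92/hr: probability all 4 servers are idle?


a = λ/μ = 54.03/44.92 = 1.2028; ρ = a/c = 0.3007
Σ_{k=0}^{3} a^k/k! (terms k=0..3) = 1.00000 + 1.20280 + 0.72337 + 0.29002 = 3.21620
Tail: a^4/(4!(1−ρ)) = 2.09306/(24·0.6993) = 0.12471
P₀ = 1/(3.21620 + 0.12471) = 1/3.34091 = 0.299320

Final: 0.299320


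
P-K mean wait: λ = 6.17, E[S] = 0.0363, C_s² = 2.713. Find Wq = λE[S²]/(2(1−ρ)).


ρ = λ·E[S] = 6.17·0.0363 = 0.2240
E[S²] = E[S]²(1+C_s²) = 0.0363²·(1+2.713) = 0.004893
Wq = λ·E[S²]/(2(1−ρ)) = 6.17·0.004893/(2·0.7760) = 0.01945 hr

Final: 0.01945 hr


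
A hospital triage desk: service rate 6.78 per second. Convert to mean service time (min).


Mean service time = 1/μ = 1/6.78 second = 0.14749 second
In minutes: 0.14749 × 0.0166667 = 0.002458 min

Final: 0.002458 min


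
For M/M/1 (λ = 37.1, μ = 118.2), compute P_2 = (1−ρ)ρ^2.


ρ = 37.1/118.2 = 0.3139
P_n = (1−ρ)·ρ^n = (1 − 0.3139)·0.3139^2 = 0.6861·0.098517 = 0.067595

Final: 0.067595


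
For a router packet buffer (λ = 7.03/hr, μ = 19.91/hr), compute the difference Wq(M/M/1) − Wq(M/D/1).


ρ = 7.03/19.91 = 0.3531
Wq(M/M/1) = ρ/(μ−λ) = 0.3531/12.88 = 0.02741 hr
Wq(M/D/1) = ρ/(2(μ−λ)) = 0.01371 hr
Savings = 0.02741 − 0.01371 = 0.01371 hr

Final: 0.01371 hr


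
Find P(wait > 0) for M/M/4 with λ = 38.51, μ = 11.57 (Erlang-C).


a = λ/μ = 3.3284; ρ = a/4 = 0.8321
P₀ = 0.021518 (from M/M/c formula)
C(c,a) = [a^c/(c!(1−ρ))]·P₀ = [122.73280/(24·0.1679)]·0.021518
= 30.45943·0.021518 = 0.655425

Final: 0.655425


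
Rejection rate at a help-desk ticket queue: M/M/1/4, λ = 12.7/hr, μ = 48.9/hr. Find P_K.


ρ = λ/μ = 12.7/48.9 = 0.2597
P_K = (1−ρ)ρ^K/(1−ρ^(K+1)) = (0.7403·0.004550)/(1 − 0.001182)
= 0.003368/0.998818 = 0.003372

Final: 0.003372


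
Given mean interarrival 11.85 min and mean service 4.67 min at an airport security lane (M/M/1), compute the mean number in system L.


λ = 60/11.85 = 5.0633 /hr
μ = 60/4.67 = 12.8480 /hr
ρ = λ/μ = 5.0633/12.8480 = 0.3941
L = ρ/(1−ρ) = 0.3941/0.6059 = 0.6504

Final: 0.6504


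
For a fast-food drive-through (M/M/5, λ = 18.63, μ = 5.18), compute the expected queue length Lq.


a = λ/μ = 3.5965; ρ = a/5 = 0.7193
P₀ = 0.022908
Lq = P₀·a^c·ρ / (c!·(1−ρ)²) = 0.022908·601.74914·0.7193/(120·0.07879)
= 1.04871

Final: 1.04871


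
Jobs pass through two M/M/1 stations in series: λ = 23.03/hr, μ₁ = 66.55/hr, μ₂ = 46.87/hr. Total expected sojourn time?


Each node sees arrival rate λ = 23.03/hr (tandem ⇒ throughput preserved).
W₁ = 1/(μ₁−λ) = 1/(66.55−23.03) = 0.02298 hr
W₂ = 1/(μ₂−λ) = 1/(46.87−23.03) = 0.04195 hr
W_total = W₁ + W₂ = 0.02298 + 0.04195 = 0.06492 hr

Final: 0.06492 hr


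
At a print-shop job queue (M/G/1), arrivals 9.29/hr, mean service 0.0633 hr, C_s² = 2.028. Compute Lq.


ρ = λ·E[S] = 9.29·0.0633 = 0.5881
Lq = ρ²(1+C_s²)/(2(1−ρ)) = 0.3458·(1+2.028)/(2·0.4119)
= 0.3458·3.0280/0.8239 = 1.27095

Final: 1.27095


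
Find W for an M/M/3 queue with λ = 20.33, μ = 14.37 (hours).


a = 1.4148; ρ = 0.4716; P₀ = 0.232091
Lq = P₀·a^c·ρ/(c!(1−ρ)²) = 0.18499
Wq = Lq/λ = 0.18499/20.33 = 0.009100 hr
W = Wq + 1/μ = 0.009100 + 0.06959 = 0.07869 hr

Final: 0.07869 hr


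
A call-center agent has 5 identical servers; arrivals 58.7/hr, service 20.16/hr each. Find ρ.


ρ = λ/(cμ) = 58.7/(5·20.16) = 58.7/100.80 = 0.5823

Final: 0.5823


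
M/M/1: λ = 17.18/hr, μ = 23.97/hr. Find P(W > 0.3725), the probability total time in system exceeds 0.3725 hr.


W ~ Exponential(μ−λ) for M/M/1.
μ − λ = 23.97 − 17.18 = 6.7900
P(W > t) = e^{−(μ−λ)t} = e^{−2.5293} = 0.079717

Final: 0.079717


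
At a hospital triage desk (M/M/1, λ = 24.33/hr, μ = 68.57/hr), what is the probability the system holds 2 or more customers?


ρ = 24.33/68.57 = 0.3548
P(N ≥ n) = ρ^n = 0.3548^2 = 0.125897

Final: 0.125897


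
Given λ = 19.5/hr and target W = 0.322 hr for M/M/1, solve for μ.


W = 1/(μ−λ) ⇒ μ − λ = 1/W = 1/0.322 = 3.1056
μ = λ + 1/W = 19.5 + 3.1056 = 22.6056 per hr

Final: 22.6056 /hr


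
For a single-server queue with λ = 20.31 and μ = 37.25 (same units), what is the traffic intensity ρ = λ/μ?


ρ = λ/μ = 20.31/37.25 = 0.5452

Final: 0.5452


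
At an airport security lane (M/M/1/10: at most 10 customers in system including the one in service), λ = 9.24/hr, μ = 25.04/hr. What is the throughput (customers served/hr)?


ρ = 0.3690; P_K = (1−ρ)ρ^10/(1−ρ^11) = 0.00002954
λ_eff = λ(1 − P_K) = 9.24·(1 − 0.00002954) = 9.24·0.999970 = 9.2397 /hr

Final: 9.2397 /hr


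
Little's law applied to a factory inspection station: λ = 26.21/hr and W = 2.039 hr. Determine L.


L = λW = 26.21·2.039 = 53.4422

Final: 53.4422


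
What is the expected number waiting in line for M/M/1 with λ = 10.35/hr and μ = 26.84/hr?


ρ = 10.35/26.84 = 0.3856
Lq = ρ²/(1−ρ) = 0.1487/0.6144 = 0.2420

Final: 0.2420


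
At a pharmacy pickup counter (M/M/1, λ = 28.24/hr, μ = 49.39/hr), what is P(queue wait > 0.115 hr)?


ρ = 28.24/49.39 = 0.5718
P(Wq > t) = ρ·e^{−(μ−λ)t} = 0.5718·e^{−2.4323}
= 0.5718·0.087839 = 0.050224

Final: 0.050224


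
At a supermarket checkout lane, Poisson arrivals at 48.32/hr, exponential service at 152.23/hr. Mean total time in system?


W = 1/(μ−λ) = 1/(152.23 − 48.32) = 1/103.91 = 0.009624 hr

Final: 0.009624 hr


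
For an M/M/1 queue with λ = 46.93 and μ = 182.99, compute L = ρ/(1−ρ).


ρ = λ/μ = 46.93/182.99 = 0.2565
L = ρ/(1−ρ) = 0.2565/(1 − 0.2565) = 0.2565/0.7435 = 0.3449

Final: 0.3449


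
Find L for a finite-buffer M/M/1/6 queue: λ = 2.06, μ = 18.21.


ρ = 2.06/18.21 = 0.1131
L = ρ[1 − (K+1)ρ^K + Kρ^(K+1)] / [(1−ρ)(1−ρ^(K+1))]
Numerator: 0.1131·(1 − 7·0.000002096 + 6·0.0000002371) = 0.113123
Denominator: (0.8869)·(1.000000) = 0.886875
L = 0.113123/0.886875 = 0.1276

Final: 0.1276


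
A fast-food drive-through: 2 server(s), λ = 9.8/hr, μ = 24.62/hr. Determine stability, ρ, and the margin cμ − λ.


Total capacity cμ = 2·24.62 = 49.24/hr
ρ = λ/(cμ) = 9.8/49.24 = 0.1990
Stable ⇔ ρ < 1: YES
Spare capacity = cμ − λ = 49.24 − 9.8 = 39.44/hr

Final: ρ = 0.1990; stable; margin = 39.44/hr


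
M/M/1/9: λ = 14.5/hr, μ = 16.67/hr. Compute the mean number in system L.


ρ = 14.5/16.67 = 0.8698
L = ρ[1 − (K+1)ρ^K + Kρ^(K+1)] / [(1−ρ)(1−ρ^(K+1))]
Numerator: 0.8698·(1 − 10·0.285031 + 9·0.247927) = 0.331436
Denominator: (0.1302)·(0.752073) = 0.097900
L = 0.331436/0.097900 = 3.3854

Final: 3.3854


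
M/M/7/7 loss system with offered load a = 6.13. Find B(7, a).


B(c,a) = (a^c/c!) / Σ_{k=0}^{c} a^k/k!
a^7/7! = 64.534624
Σ terms (k=0..7): 1.00000 + 6.13000 + 18.78845 + 38.39107 + 58.83431 + 72.13086 + 73.69370 + 64.53462 = 333.503010
B = 64.534624/333.503010 = 0.193505

Final: 0.193505


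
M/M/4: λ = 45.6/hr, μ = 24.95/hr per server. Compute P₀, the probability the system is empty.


a = λ/μ = 45.6/24.95 = 1.8277; ρ = a/c = 0.4569
Σ_{k=0}^{3} a^k/k! (terms k=0..3) = 1.00000 + 1.82766 + 1.67016 + 1.01749 = 5.51531
Tail: a^4/(4!(1−ρ)) = 11.15776/(24·0.5431) = 0.85605
P₀ = 1/(5.51531 + 0.85605) = 1/6.37136 = 0.156952

Final: 0.156952


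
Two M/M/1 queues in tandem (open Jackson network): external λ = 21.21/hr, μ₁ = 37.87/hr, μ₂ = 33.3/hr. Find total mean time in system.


Each node sees arrival rate λ = 21.21/hr (tandem ⇒ throughput preserved).
W₁ = 1/(μ₁−λ) = 1/(37.87−21.21) = 0.06002 hr
W₂ = 1/(μ₂−λ) = 1/(33.3−21.21) = 0.08271 hr
W_total = W₁ + W₂ = 0.06002 + 0.08271 = 0.14274 hr

Final: 0.14274 hr


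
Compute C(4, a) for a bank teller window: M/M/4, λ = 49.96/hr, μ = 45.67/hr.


a = λ/μ = 1.0939; ρ = a/4 = 0.2735
P₀ = 0.334158 (from M/M/c formula)
C(c,a) = [a^c/(c!(1−ρ))]·P₀ = [1.43207/(24·0.7265)]·0.334158
= 0.08213·0.334158 = 0.027445

Final: 0.027445


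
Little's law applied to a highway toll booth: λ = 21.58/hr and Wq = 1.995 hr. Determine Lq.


Lq = λWq = 21.58·1.995 = 43.0521

Final: 43.0521


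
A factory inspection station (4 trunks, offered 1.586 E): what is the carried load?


B(4,1.586) = 0.055243 (Erlang-B)
Carried load = a(1 − B) = 1.586·(1 − 0.055243) = 1.586·0.944757 = 1.4984 E

Final: 1.4984 Erlangs


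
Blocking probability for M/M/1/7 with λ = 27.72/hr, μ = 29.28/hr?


ρ = λ/μ = 27.72/29.28 = 0.9467
P_K = (1−ρ)ρ^K/(1−ρ^(K+1)) = (0.05328·0.681640)/(1 − 0.645323)
= 0.036317/0.354677 = 0.102394

Final: 0.102394


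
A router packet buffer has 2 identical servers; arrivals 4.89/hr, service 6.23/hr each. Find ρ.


ρ = λ/(cμ) = 4.89/(2·6.23) = 4.89/12.46 = 0.3925

Final: 0.3925


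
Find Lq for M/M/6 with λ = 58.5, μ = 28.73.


a = λ/μ = 2.0362; ρ = a/6 = 0.3394
P₀ = 0.130309
Lq = P₀·a^c·ρ / (c!·(1−ρ)²) = 0.130309·71.27241·0.3394/(720·0.43644)
= 0.01003

Final: 0.01003


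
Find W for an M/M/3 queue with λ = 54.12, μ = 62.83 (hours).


a = 0.8614; ρ = 0.2871; P₀ = 0.419855
Lq = P₀·a^c·ρ/(c!(1−ρ)²) = 0.02527
Wq = Lq/λ = 0.02527/54.12 = 0.0004669 hr
W = Wq + 1/μ = 0.0004669 + 0.01592 = 0.01638 hr

Final: 0.01638 hr


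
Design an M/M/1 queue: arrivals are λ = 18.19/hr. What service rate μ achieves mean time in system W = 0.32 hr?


W = 1/(μ−λ) ⇒ μ − λ = 1/W = 1/0.32 = 3.1250
μ = λ + 1/W = 18.19 + 3.1250 = 21.3150 per hr

Final: 21.3150 /hr


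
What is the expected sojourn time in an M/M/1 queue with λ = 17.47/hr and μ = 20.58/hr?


W = 1/(μ−λ) = 1/(20.58 − 17.47) = 1/3.11 = 0.3215 hr

Final: 0.3215 hr


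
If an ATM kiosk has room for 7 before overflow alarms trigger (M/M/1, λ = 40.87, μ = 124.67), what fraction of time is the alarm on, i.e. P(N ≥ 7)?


ρ = 40.87/124.67 = 0.3278
P(N ≥ n) = ρ^n = 0.3278^7 = 0.0004069

Final: 0.0004069


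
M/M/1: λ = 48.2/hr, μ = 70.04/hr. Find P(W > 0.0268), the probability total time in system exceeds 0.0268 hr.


W ~ Exponential(μ−λ) for M/M/1.
μ − λ = 70.04 − 48.2 = 21.8400
P(W > t) = e^{−(μ−λ)t} = e^{−0.5853} = 0.556932

Final: 0.556932


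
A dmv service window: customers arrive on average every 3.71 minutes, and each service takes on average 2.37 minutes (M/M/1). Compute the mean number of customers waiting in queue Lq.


λ = 60/3.71 = 16.1725 /hr
μ = 60/2.37 = 25.3165 /hr
ρ = λ/μ = 16.1725/25.3165 = 0.6388
Lq = ρ²/(1−ρ) = 0.4081/0.3612 = 1.1298

Final: 1.1298


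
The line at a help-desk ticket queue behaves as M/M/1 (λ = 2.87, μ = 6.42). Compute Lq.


ρ = 2.87/6.42 = 0.4470
Lq = ρ²/(1−ρ) = 0.1998/0.5530 = 0.3614

Final: 0.3614


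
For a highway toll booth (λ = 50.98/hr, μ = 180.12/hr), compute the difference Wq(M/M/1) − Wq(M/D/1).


ρ = 50.98/180.12 = 0.2830
Wq(M/M/1) = ρ/(μ−λ) = 0.2830/129.14 = 0.002192 hr
Wq(M/D/1) = ρ/(2(μ−λ)) = 0.001096 hr
Savings = 0.002192 − 0.001096 = 0.001096 hr

Final: 0.001096 hr


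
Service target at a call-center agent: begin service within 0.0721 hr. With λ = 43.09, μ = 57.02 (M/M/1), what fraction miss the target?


ρ = 43.09/57.02 = 0.7557
P(Wq > t) = ρ·e^{−(μ−λ)t} = 0.7557·e^{−1.0044}
= 0.7557·0.366282 = 0.276799

Final: 0.276799


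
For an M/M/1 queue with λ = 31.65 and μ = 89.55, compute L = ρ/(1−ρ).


ρ = λ/μ = 31.65/89.55 = 0.3534
L = ρ/(1−ρ) = 0.3534/(1 − 0.3534) = 0.3534/0.6466 = 0.5466

Final: 0.5466


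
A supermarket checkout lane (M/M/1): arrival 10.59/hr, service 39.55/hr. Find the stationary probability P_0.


ρ = 10.59/39.55 = 0.2678
P_n = (1−ρ)·ρ^n = (1 − 0.2678)·0.2678^0 = 0.7322·1.000000 = 0.732238

Final: 0.732238


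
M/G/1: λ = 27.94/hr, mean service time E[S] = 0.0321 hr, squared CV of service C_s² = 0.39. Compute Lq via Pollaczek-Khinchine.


ρ = λ·E[S] = 27.94·0.0321 = 0.8969
Lq = ρ²(1+C_s²)/(2(1−ρ)) = 0.8044·(1+0.39)/(2·0.1031)
= 0.8044·1.3900/0.2063 = 5.42100

Final: 5.42100


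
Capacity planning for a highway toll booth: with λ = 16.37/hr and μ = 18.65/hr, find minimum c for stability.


Stability requires cμ > λ ⇔ c > λ/μ.
λ/μ = 16.37/18.65 = 0.8777
Minimum integer c = ⌊0.8777⌋ + 1 = 1
Check: 1·18.65 = 18.65 > 16.37, while 0·18.65 = 0.00 ≤ 16.37

Final: 1 servers


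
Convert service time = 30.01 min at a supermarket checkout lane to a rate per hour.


μ = 1/(service time) in consistent units.
1 hour = 60 min, so μ = 60/30.01 = 1.9993 per hour

Final: 1.9993 /hr


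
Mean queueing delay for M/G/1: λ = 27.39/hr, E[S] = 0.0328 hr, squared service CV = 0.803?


ρ = λ·E[S] = 27.39·0.0328 = 0.8984
E[S²] = E[S]²(1+C_s²) = 0.0328²·(1+0.803) = 0.001940
Wq = λ·E[S²]/(2(1−ρ)) = 27.39·0.001940/(2·0.1016) = 0.26144 hr

Final: 0.26144 hr


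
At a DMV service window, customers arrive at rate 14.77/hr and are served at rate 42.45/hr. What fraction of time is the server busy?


ρ = λ/μ = 14.77/42.45 = 0.3479

Final: 0.3479


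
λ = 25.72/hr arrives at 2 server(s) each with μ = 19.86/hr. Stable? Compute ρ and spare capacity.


Total capacity cμ = 2·19.86 = 39.72/hr
ρ = λ/(cμ) = 25.72/39.72 = 0.6475
Stable ⇔ ρ < 1: YES
Spare capacity = cμ − λ = 39.72 − 25.72 = 14.00/hr

Final: ρ = 0.6475; stable; margin = 14.00/hr


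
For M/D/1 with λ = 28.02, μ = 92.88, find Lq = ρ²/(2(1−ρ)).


ρ = 28.02/92.88 = 0.3017
M/D/1: Lq = ρ²/(2(1−ρ)) = 0.09101/(2·0.6983) = 0.06516

Final: 0.06516


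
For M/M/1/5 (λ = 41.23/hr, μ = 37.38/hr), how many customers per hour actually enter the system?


ρ = 1.1030; P_K = (1−ρ)ρ^5/(1−ρ^6) = 0.209998
λ_eff = λ(1 − P_K) = 41.23·(1 − 0.209998) = 41.23·0.790002 = 32.5718 /hr

Final: 32.5718 /hr


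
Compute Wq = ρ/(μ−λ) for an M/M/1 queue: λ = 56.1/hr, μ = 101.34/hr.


ρ = 56.1/101.34 = 0.5536
Wq = ρ/(μ−λ) = 0.5536/(101.34 − 56.1) = 0.5536/45.24 = 0.01224 hr

Final: 0.01224 hr


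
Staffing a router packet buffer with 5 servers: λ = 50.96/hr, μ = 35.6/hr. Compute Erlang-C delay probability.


a = λ/μ = 1.4315; ρ = a/5 = 0.2863
P₀ = 0.238664 (from M/M/c formula)
C(c,a) = [a^c/(c!(1−ρ))]·P₀ = [6.01031/(120·0.7137)]·0.238664
= 0.07018·0.238664 = 0.016749

Final: 0.016749


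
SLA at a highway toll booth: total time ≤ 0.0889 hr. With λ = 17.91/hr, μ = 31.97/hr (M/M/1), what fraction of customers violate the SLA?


W ~ Exponential(μ−λ) for M/M/1.
μ − λ = 31.97 − 17.91 = 14.0600
P(W > t) = e^{−(μ−λ)t} = e^{−1.2499} = 0.286524

Final: 0.286524


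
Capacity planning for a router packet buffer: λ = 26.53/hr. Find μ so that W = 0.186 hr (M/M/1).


W = 1/(μ−λ) ⇒ μ − λ = 1/W = 1/0.186 = 5.3763
μ = λ + 1/W = 26.53 + 5.3763 = 31.9063 per hr

Final: 31.9063 /hr


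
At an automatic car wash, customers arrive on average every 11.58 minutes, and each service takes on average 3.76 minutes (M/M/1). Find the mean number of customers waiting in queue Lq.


λ = 60/11.58 = 5.1813 /hr
μ = 60/3.76 = 15.9574 /hr
ρ = λ/μ = 5.1813/15.9574 = 0.3247
Lq = ρ²/(1−ρ) = 0.1054/0.6753 = 0.1561

Final: 0.1561


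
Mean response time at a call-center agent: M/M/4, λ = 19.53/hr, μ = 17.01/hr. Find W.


a = 1.1481; ρ = 0.2870; P₀ = 0.316347
Lq = P₀·a^c·ρ/(c!(1−ρ)²) = 0.01293
Wq = Lq/λ = 0.01293/19.53 = 0.0006623 hr
W = Wq + 1/μ = 0.0006623 + 0.05879 = 0.05945 hr

Final: 0.05945 hr


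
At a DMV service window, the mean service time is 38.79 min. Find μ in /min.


μ = 1/(service time) in consistent units.
1 minute = 1 min, so μ = 1/38.79 = 0.02578 per minute

Final: 0.02578 /min


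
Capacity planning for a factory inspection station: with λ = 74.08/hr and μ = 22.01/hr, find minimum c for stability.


Stability requires cμ > λ ⇔ c > λ/μ.
λ/μ = 74.08/22.01 = 3.3657
Minimum integer c = ⌊3.3657⌋ + 1 = 4
Check: 4·22.01 = 88.04 > 74.08, while 3·22.01 = 66.03 ≤ 74.08

Final: 4 servers


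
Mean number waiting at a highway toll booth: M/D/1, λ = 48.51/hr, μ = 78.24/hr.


ρ = 48.51/78.24 = 0.6200
M/D/1: Lq = ρ²/(2(1−ρ)) = 0.3844/(2·0.3800) = 0.50583

Final: 0.50583


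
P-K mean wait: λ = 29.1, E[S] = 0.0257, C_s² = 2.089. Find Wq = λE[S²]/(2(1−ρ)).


ρ = λ·E[S] = 29.1·0.0257 = 0.7479
E[S²] = E[S]²(1+C_s²) = 0.0257²·(1+2.089) = 0.002040
Wq = λ·E[S²]/(2(1−ρ)) = 29.1·0.002040/(2·0.2521) = 0.11774 hr

Final: 0.11774 hr


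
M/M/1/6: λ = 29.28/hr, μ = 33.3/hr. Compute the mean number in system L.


ρ = 29.28/33.3 = 0.8793
L = ρ[1 − (K+1)ρ^K + Kρ^(K+1)] / [(1−ρ)(1−ρ^(K+1))]
Numerator: 0.8793·(1 − 7·0.462127 + 6·0.406338) = 0.178620
Denominator: (0.1207)·(0.593662) = 0.071667
L = 0.178620/0.071667 = 2.4924

Final: 2.4924


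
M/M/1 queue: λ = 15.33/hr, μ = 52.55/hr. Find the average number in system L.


ρ = λ/μ = 15.33/52.55 = 0.2917
L = ρ/(1−ρ) = 0.2917/(1 − 0.2917) = 0.2917/0.7083 = 0.4119

Final: 0.4119


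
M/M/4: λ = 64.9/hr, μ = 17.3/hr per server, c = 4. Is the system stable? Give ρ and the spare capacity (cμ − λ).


Total capacity cμ = 4·17.3 = 69.20/hr
ρ = λ/(cμ) = 64.9/69.20 = 0.9379
Stable ⇔ ρ < 1: YES
Spare capacity = cμ − λ = 69.20 − 64.9 = 4.30/hr

Final: ρ = 0.9379; stable; margin = 4.30/hr


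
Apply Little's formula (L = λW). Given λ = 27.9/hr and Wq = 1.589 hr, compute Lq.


Lq = λWq = 27.9·1.589 = 44.3331

Final: 44.3331


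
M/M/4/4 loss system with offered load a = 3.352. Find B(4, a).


B(c,a) = (a^c/c!) / Σ_{k=0}^{c} a^k/k!
a^4/4! = 5.260231
Σ terms (k=0..4): 1.00000 + 3.35200 + 5.61795 + 6.27713 + 5.26023 = 21.507308
B = 5.260231/21.507308 = 0.244579

Final: 0.244579


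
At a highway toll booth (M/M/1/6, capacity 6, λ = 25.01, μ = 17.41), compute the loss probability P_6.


ρ = λ/μ = 25.01/17.41 = 1.4365
P_K = (1−ρ)ρ^K/(1−ρ^(K+1)) = (-0.4365·8.787989)/(1 − 12.624217)
= -3.836227/-11.624217 = 0.330020

Final: 0.330020


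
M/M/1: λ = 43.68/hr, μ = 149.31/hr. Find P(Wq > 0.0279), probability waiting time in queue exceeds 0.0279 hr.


ρ = 43.68/149.31 = 0.2925
P(Wq > t) = ρ·e^{−(μ−λ)t} = 0.2925·e^{−2.9471}
= 0.2925·0.052493 = 0.015357

Final: 0.015357


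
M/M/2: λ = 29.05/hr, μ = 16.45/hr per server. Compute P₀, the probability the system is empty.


a = λ/μ = 29.05/16.45 = 1.7660; ρ = a/c = 0.8830
Σ_{k=0}^{1} a^k/k! (terms k=0..1) = 1.00000 + 1.76596 = 2.76596
Tail: a^2/(2!(1−ρ)) = 3.11861/(2·0.1170) = 13.32495
P₀ = 1/(2.76596 + 13.32495) = 1/16.09091 = 0.062147

Final: 0.062147


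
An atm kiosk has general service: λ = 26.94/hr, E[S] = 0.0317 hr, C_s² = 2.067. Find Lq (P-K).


ρ = λ·E[S] = 26.94·0.0317 = 0.8540
Lq = ρ²(1+C_s²)/(2(1−ρ)) = 0.7293·(1+2.067)/(2·0.1460)
= 0.7293·3.0670/0.2920 = 7.66017

Final: 7.66017


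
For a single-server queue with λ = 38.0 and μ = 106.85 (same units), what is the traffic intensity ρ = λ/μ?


ρ = λ/μ = 38.0/106.85 = 0.3556

Final: 0.3556


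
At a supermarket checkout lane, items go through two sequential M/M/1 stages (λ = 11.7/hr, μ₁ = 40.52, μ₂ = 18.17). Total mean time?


Each node sees arrival rate λ = 11.7/hr (tandem ⇒ throughput preserved).
W₁ = 1/(μ₁−λ) = 1/(40.52−11.7) = 0.03470 hr
W₂ = 1/(μ₂−λ) = 1/(18.17−11.7) = 0.15456 hr
W_total = W₁ + W₂ = 0.03470 + 0.15456 = 0.18926 hr

Final: 0.18926 hr


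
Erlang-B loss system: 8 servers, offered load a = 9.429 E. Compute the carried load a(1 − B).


B(8,9.429) = 0.310823 (Erlang-B)
Carried load = a(1 − B) = 9.429·(1 − 0.310823) = 9.429·0.689177 = 6.4982 E

Final: 6.4982 Erlangs


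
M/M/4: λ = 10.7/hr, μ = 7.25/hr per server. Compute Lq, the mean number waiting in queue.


a = λ/μ = 1.4759; ρ = a/4 = 0.3690
P₀ = 0.226552
Lq = P₀·a^c·ρ / (c!·(1−ρ)²) = 0.226552·4.74442·0.3690/(24·0.39820)
= 0.04150

Final: 0.04150


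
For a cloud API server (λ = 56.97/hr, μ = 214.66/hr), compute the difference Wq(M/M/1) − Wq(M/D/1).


ρ = 56.97/214.66 = 0.2654
Wq(M/M/1) = ρ/(μ−λ) = 0.2654/157.69 = 0.001683 hr
Wq(M/D/1) = ρ/(2(μ−λ)) = 0.0008415 hr
Savings = 0.001683 − 0.0008415 = 0.0008415 hr

Final: 0.0008415 hr


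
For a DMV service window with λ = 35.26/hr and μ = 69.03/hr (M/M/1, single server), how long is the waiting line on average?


ρ = 35.26/69.03 = 0.5108
Lq = ρ²/(1−ρ) = 0.2609/0.4892 = 0.5333

Final: 0.5333


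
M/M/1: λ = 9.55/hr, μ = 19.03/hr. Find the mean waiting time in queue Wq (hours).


ρ = 9.55/19.03 = 0.5018
Wq = ρ/(μ−λ) = 0.5018/(19.03 − 9.55) = 0.5018/9.48 = 0.05294 hr

Final: 0.05294 hr


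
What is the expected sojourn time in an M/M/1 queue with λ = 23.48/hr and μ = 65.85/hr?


W = 1/(μ−λ) = 1/(65.85 − 23.48) = 1/42.37 = 0.02360 hr

Final: 0.02360 hr


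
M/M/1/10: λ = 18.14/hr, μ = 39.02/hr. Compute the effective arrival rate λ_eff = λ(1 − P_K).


ρ = 0.4649; P_K = (1−ρ)ρ^10/(1−ρ^11) = 0.0002524
λ_eff = λ(1 − P_K) = 18.14·(1 − 0.0002524) = 18.14·0.999748 = 18.1354 /hr

Final: 18.1354 /hr


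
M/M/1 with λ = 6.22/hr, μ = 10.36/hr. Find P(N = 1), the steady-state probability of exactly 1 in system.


ρ = 6.22/10.36 = 0.6004
P_n = (1−ρ)·ρ^n = (1 − 0.6004)·0.6004^1 = 0.3996·0.600386 = 0.239923

Final: 0.239923


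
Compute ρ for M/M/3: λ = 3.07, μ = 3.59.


ρ = λ/(cμ) = 3.07/(3·3.59) = 3.07/10.77 = 0.2851

Final: 0.2851


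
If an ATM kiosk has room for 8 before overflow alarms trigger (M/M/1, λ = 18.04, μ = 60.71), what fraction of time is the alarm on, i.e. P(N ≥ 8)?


ρ = 18.04/60.71 = 0.2972
P(N ≥ n) = ρ^n = 0.2972^8 = 0.00006079

Final: 0.00006079


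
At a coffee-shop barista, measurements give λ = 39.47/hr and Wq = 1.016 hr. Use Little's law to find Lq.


Lq = λWq = 39.47·1.016 = 40.1015

Final: 40.1015


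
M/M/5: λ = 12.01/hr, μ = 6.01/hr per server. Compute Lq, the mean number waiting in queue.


a = λ/μ = 1.9983; ρ = a/5 = 0.3997
P₀ = 0.134556
Lq = P₀·a^c·ρ / (c!·(1−ρ)²) = 0.134556·31.86711·0.3997/(120·0.36040)
= 0.03963

Final: 0.03963


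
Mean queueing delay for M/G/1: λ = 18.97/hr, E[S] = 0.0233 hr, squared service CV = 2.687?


ρ = λ·E[S] = 18.97·0.0233 = 0.4420
E[S²] = E[S]²(1+C_s²) = 0.0233²·(1+2.687) = 0.002002
Wq = λ·E[S²]/(2(1−ρ)) = 18.97·0.002002/(2·0.5580) = 0.03402 hr

Final: 0.03402 hr


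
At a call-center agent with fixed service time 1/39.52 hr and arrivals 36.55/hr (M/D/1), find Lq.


ρ = 36.55/39.52 = 0.9248
M/D/1: Lq = ρ²/(2(1−ρ)) = 0.8553/(2·0.07515) = 5.69077

Final: 5.69077


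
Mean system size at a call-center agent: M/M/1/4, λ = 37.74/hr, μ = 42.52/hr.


ρ = 37.74/42.52 = 0.8876
L = ρ[1 − (K+1)ρ^K + Kρ^(K+1)] / [(1−ρ)(1−ρ^(K+1))]
Numerator: 0.8876·(1 − 5·0.620633 + 4·0.550862) = 0.089013
Denominator: (0.1124)·(0.449138) = 0.050491
L = 0.089013/0.050491 = 1.7629

Final: 1.7629


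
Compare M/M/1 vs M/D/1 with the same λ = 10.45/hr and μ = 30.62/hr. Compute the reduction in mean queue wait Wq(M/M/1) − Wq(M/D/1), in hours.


ρ = 10.45/30.62 = 0.3413
Wq(M/M/1) = ρ/(μ−λ) = 0.3413/20.17 = 0.01692 hr
Wq(M/D/1) = ρ/(2(μ−λ)) = 0.008460 hr
Savings = 0.01692 − 0.008460 = 0.008460 hr

Final: 0.008460 hr


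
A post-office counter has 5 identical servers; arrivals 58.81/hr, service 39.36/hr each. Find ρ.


ρ = λ/(cμ) = 58.81/(5·39.36) = 58.81/196.80 = 0.2988

Final: 0.2988


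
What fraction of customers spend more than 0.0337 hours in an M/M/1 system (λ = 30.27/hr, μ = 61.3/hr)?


W ~ Exponential(μ−λ) for M/M/1.
μ − λ = 61.3 − 30.27 = 31.0300
P(W > t) = e^{−(μ−λ)t} = e^{−1.0457} = 0.351442

Final: 0.351442


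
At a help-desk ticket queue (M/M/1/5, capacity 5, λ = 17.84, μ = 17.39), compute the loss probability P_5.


ρ = λ/μ = 17.84/17.39 = 1.0259
P_K = (1−ρ)ρ^K/(1−ρ^(K+1)) = (-0.02588·1.136256)/(1 − 1.165659)
= -0.029403/-0.165659 = 0.177490

Final: 0.177490


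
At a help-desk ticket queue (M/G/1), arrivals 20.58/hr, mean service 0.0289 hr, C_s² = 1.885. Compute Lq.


ρ = λ·E[S] = 20.58·0.0289 = 0.5948
Lq = ρ²(1+C_s²)/(2(1−ρ)) = 0.3537·(1+1.885)/(2·0.4052)
= 0.3537·2.8850/0.8105 = 1.25919

Final: 1.25919


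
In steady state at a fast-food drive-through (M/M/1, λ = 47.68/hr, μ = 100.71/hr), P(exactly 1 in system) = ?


ρ = 47.68/100.71 = 0.4734
P_n = (1−ρ)·ρ^n = (1 − 0.4734)·0.4734^1 = 0.5266·0.473439 = 0.249294

Final: 0.249294


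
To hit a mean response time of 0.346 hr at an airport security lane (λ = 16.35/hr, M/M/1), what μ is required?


W = 1/(μ−λ) ⇒ μ − λ = 1/W = 1/0.346 = 2.8902
μ = λ + 1/W = 16.35 + 2.8902 = 19.2402 per hr

Final: 19.2402 /hr


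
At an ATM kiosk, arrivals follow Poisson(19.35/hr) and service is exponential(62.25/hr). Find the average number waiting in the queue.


ρ = 19.35/62.25 = 0.3108
Lq = ρ²/(1−ρ) = 0.09662/0.6892 = 0.1402

Final: 0.1402


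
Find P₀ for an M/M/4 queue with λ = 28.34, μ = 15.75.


a = λ/μ = 28.34/15.75 = 1.7994; ρ = a/c = 0.4498
Σ_{k=0}^{3} a^k/k! (terms k=0..3) = 1.00000 + 1.79937 + 1.61886 + 0.97097 = 5.38919
Tail: a^4/(4!(1−ρ)) = 10.48280/(24·0.5502) = 0.79392
P₀ = 1/(5.38919 + 0.79392) = 1/6.18312 = 0.161731

Final: 0.161731


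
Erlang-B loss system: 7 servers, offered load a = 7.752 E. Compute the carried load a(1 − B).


B(7,7.752) = 0.293984 (Erlang-B)
Carried load = a(1 − B) = 7.752·(1 − 0.293984) = 7.752·0.706016 = 5.4730 E

Final: 5.4730 Erlangs


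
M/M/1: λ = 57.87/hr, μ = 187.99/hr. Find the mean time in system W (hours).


W = 1/(μ−λ) = 1/(187.99 − 57.87) = 1/130.12 = 0.007685 hr

Final: 0.007685 hr


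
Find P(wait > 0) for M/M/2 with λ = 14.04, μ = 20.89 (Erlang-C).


a = λ/μ = 0.6721; ρ = a/2 = 0.3360
P₀ = 0.496954 (from M/M/c formula)
C(c,a) = [a^c/(c!(1−ρ))]·P₀ = [0.45171/(2·0.6640)]·0.496954
= 0.34016·0.496954 = 0.169046

Final: 0.169046


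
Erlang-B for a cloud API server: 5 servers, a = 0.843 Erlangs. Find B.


B(c,a) = (a^c/c!) / Σ_{k=0}^{c} a^k/k!
a^5/5! = 0.003548
Σ terms (k=0..5): 1.00000 + 0.84300 + 0.35532 + 0.09985 + 0.02104 + 0.003548 = 2.322761
B = 0.003548/2.322761 = 0.001527

Final: 0.001527


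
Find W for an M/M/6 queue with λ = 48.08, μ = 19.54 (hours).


a = 2.4606; ρ = 0.4101; P₀ = 0.084944
Lq = P₀·a^c·ρ/(c!(1−ρ)²) = 0.03086
Wq = Lq/λ = 0.03086/48.08 = 0.0006418 hr
W = Wq + 1/μ = 0.0006418 + 0.05118 = 0.05182 hr

Final: 0.05182 hr


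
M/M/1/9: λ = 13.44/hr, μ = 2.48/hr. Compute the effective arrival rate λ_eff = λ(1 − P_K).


ρ = 5.4194; P_K = (1−ρ)ρ^9/(1−ρ^10) = 0.815476
λ_eff = λ(1 − P_K) = 13.44·(1 − 0.815476) = 13.44·0.184524 = 2.4800 /hr

Final: 2.4800 /hr


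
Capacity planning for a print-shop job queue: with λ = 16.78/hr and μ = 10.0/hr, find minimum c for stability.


Stability requires cμ > λ ⇔ c > λ/μ.
λ/μ = 16.78/10.0 = 1.6780
Minimum integer c = ⌊1.6780⌋ + 1 = 2
Check: 2·10.0 = 20.00 > 16.78, while 1·10.0 = 10.00 ≤ 16.78

Final: 2 servers


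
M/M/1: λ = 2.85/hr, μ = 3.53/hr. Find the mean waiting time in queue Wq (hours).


ρ = 2.85/3.53 = 0.8074
Wq = ρ/(μ−λ) = 0.8074/(3.53 − 2.85) = 0.8074/0.6800 = 1.1873 hr

Final: 1.1873 hr


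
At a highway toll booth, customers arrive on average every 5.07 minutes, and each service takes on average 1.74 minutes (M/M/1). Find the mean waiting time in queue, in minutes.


λ = 60/5.07 = 11.8343 /hr
μ = 60/1.74 = 34.4828 /hr
ρ = λ/μ = 11.8343/34.4828 = 0.3432
Wq = ρ/(μ−λ) = 0.3432/(34.4828−11.8343) = 0.01515 hr
In minutes: 0.01515·60 = 0.9092 min

Final: 0.9092 min


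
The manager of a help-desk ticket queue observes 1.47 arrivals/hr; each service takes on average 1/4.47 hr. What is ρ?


ρ = λ/μ = 1.47/4.47 = 0.3289

Final: 0.3289


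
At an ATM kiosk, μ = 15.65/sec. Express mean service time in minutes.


Mean service time = 1/μ = 1/15.65 second = 0.06390 second
In minutes: 0.06390 × 0.0166667 = 0.001065 min

Final: 0.001065 min


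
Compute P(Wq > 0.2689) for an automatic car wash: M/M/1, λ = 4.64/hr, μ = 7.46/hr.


ρ = 4.64/7.46 = 0.6220
P(Wq > t) = ρ·e^{−(μ−λ)t} = 0.6220·e^{−0.7583}
= 0.6220·0.468463 = 0.291376

Final: 0.291376


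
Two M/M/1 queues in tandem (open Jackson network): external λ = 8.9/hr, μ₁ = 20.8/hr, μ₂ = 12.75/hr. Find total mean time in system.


Each node sees arrival rate λ = 8.9/hr (tandem ⇒ throughput preserved).
W₁ = 1/(μ₁−λ) = 1/(20.8−8.9) = 0.08403 hr
W₂ = 1/(μ₂−λ) = 1/(12.75−8.9) = 0.25974 hr
W_total = W₁ + W₂ = 0.08403 + 0.25974 = 0.34377 hr

Final: 0.34377 hr


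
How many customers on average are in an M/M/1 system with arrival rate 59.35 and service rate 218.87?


ρ = λ/μ = 59.35/218.87 = 0.2712
L = ρ/(1−ρ) = 0.2712/(1 − 0.2712) = 0.2712/0.7288 = 0.3721

Final: 0.3721


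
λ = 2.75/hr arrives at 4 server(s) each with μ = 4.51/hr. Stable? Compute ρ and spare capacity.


Total capacity cμ = 4·4.51 = 18.04/hr
ρ = λ/(cμ) = 2.75/18.04 = 0.1524
Stable ⇔ ρ < 1: YES
Spare capacity = cμ − λ = 18.04 − 2.75 = 15.29/hr

Final: ρ = 0.1524; stable; margin = 15.29/hr


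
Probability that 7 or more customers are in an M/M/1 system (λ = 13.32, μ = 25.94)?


ρ = 13.32/25.94 = 0.5135
P(N ≥ n) = ρ^n = 0.5135^7 = 0.009413

Final: 0.009413


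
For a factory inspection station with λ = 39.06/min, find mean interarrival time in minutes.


Mean interarrival time = 1/λ = 1/39.06 minute = 0.02560 minute
In minutes: 0.02560 × 1 = 0.02560 min

Final: 0.02560 min


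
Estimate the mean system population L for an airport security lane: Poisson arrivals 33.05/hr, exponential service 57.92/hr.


ρ = λ/μ = 33.05/57.92 = 0.5706
L = ρ/(1−ρ) = 0.5706/(1 − 0.5706) = 0.5706/0.4294 = 1.3289

Final: 1.3289


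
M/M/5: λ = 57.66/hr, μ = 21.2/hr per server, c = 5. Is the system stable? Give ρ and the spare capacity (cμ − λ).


Total capacity cμ = 5·21.2 = 106.00/hr
ρ = λ/(cμ) = 57.66/106.00 = 0.5440
Stable ⇔ ρ < 1: YES
Spare capacity = cμ − λ = 106.00 − 57.66 = 48.34/hr

Final: ρ = 0.5440; stable; margin = 48.34/hr


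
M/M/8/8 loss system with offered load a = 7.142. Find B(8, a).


B(c,a) = (a^c/c!) / Σ_{k=0}^{c} a^k/k!
a^8/8! = 167.895186
Σ terms (k=0..8): 1.00000 + 7.14200 + 25.50408 + 60.71672 + 108.40970 + 154.85242 + 184.32599 + 188.06518 + 167.89519 = 897.911268
B = 167.895186/897.911268 = 0.186984

Final: 0.186984


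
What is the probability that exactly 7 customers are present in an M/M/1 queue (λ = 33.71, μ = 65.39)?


ρ = 33.71/65.39 = 0.5155
P_n = (1−ρ)·ρ^n = (1 − 0.5155)·0.5155^7 = 0.4845·0.009677 = 0.004688

Final: 0.004688


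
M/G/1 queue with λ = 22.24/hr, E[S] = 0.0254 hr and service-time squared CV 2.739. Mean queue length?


ρ = λ·E[S] = 22.24·0.0254 = 0.5649
Lq = ρ²(1+C_s²)/(2(1−ρ)) = 0.3191·(1+2.739)/(2·0.4351)
= 0.3191·3.7390/0.8702 = 1.37110

Final: 1.37110


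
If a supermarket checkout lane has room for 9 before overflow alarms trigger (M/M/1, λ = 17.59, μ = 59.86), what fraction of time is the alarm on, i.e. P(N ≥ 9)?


ρ = 17.59/59.86 = 0.2939
P(N ≥ n) = ρ^n = 0.2939^9 = 0.00001634

Final: 0.00001634


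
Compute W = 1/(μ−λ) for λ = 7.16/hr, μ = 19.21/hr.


W = 1/(μ−λ) = 1/(19.21 − 7.16) = 1/12.05 = 0.08299 hr

Final: 0.08299 hr


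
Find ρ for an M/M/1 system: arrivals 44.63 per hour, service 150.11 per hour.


ρ = λ/μ = 44.63/150.11 = 0.2973

Final: 0.2973


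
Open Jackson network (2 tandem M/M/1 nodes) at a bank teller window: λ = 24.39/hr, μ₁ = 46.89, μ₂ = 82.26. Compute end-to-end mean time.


Each node sees arrival rate λ = 24.39/hr (tandem ⇒ throughput preserved).
W₁ = 1/(μ₁−λ) = 1/(46.89−24.39) = 0.04444 hr
W₂ = 1/(μ₂−λ) = 1/(82.26−24.39) = 0.01728 hr
W_total = W₁ + W₂ = 0.04444 + 0.01728 = 0.06172 hr

Final: 0.06172 hr


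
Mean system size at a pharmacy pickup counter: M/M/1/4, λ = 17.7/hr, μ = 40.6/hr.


ρ = 17.7/40.6 = 0.4360
L = ρ[1 − (K+1)ρ^K + Kρ^(K+1)] / [(1−ρ)(1−ρ^(K+1))]
Numerator: 0.4360·(1 − 5·0.036123 + 4·0.015748) = 0.384681
Denominator: (0.5640)·(0.984252) = 0.555157
L = 0.384681/0.555157 = 0.6929

Final: 0.6929


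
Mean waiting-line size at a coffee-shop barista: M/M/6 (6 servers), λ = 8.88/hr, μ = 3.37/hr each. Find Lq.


a = λ/μ = 2.6350; ρ = a/6 = 0.4392
P₀ = 0.071163
Lq = P₀·a^c·ρ / (c!·(1−ρ)²) = 0.071163·334.73289·0.4392/(720·0.31453)
= 0.04619

Final: 0.04619


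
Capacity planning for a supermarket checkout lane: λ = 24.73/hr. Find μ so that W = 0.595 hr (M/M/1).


W = 1/(μ−λ) ⇒ μ − λ = 1/W = 1/0.595 = 1.6807
μ = λ + 1/W = 24.73 + 1.6807 = 26.4107 per hr

Final: 26.4107 /hr


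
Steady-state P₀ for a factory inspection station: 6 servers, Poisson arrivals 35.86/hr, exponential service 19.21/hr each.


a = λ/μ = 35.86/19.21 = 1.8667; ρ = a/c = 0.3111
Σ_{k=0}^{5} a^k/k! (terms k=0..5) = 1.00000 + 1.86674 + 1.74235 + 1.08417 + 0.50596 + 0.18890 = 6.38812
Tail: a^6/(6!(1−ρ)) = 42.31531/(720·0.6889) = 0.08531
P₀ = 1/(6.38812 + 0.08531) = 1/6.47344 = 0.154477

Final: 0.154477


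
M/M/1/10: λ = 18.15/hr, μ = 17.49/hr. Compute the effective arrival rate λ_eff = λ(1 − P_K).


ρ = 1.0377; P_K = (1−ρ)ρ^10/(1−ρ^11) = 0.108659
λ_eff = λ(1 − P_K) = 18.15·(1 − 0.108659) = 18.15·0.891341 = 16.1778 /hr

Final: 16.1778 /hr


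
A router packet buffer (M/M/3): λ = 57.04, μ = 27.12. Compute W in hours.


a = 2.1032; ρ = 0.7011; P₀ = 0.095214
Lq = P₀·a^c·ρ/(c!(1−ρ)²) = 1.15846
Wq = Lq/λ = 1.15846/57.04 = 0.02031 hr
W = Wq + 1/μ = 0.02031 + 0.03687 = 0.05718 hr

Final: 0.05718 hr


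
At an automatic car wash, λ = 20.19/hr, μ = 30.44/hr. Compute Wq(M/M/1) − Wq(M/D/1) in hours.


ρ = 20.19/30.44 = 0.6633
Wq(M/M/1) = ρ/(μ−λ) = 0.6633/10.25 = 0.06471 hr
Wq(M/D/1) = ρ/(2(μ−λ)) = 0.03235 hr
Savings = 0.06471 − 0.03235 = 0.03235 hr

Final: 0.03235 hr


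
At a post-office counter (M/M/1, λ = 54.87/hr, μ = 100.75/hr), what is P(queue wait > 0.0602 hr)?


ρ = 54.87/100.75 = 0.5446
P(Wq > t) = ρ·e^{−(μ−λ)t} = 0.5446·e^{−2.7620}
= 0.5446·0.063167 = 0.034402

Final: 0.034402


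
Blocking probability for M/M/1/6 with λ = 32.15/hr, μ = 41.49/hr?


ρ = λ/μ = 32.15/41.49 = 0.7749
P_K = (1−ρ)ρ^K/(1−ρ^(K+1)) = (0.2251·0.216484)/(1 − 0.167750)
= 0.048734/0.832250 = 0.058556

Final: 0.058556


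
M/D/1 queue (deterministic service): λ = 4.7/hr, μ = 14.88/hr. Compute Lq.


ρ = 4.7/14.88 = 0.3159
M/D/1: Lq = ρ²/(2(1−ρ)) = 0.09977/(2·0.6841) = 0.07291

Final: 0.07291


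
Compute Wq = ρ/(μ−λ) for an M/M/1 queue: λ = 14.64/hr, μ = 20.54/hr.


ρ = 14.64/20.54 = 0.7128
Wq = ρ/(μ−λ) = 0.7128/(20.54 − 14.64) = 0.7128/5.90 = 0.1208 hr

Final: 0.1208 hr


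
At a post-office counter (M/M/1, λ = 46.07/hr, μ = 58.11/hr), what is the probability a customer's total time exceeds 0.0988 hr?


W ~ Exponential(μ−λ) for M/M/1.
μ − λ = 58.11 − 46.07 = 12.0400
P(W > t) = e^{−(μ−λ)t} = e^{−1.1896} = 0.304358

Final: 0.304358


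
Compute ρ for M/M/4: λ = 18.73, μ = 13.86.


ρ = λ/(cμ) = 18.73/(4·13.86) = 18.73/55.44 = 0.3378

Final: 0.3378


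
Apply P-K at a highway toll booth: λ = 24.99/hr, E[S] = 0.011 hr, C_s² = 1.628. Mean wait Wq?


ρ = λ·E[S] = 24.99·0.011 = 0.2749
E[S²] = E[S]²(1+C_s²) = 0.011²·(1+1.628) = 0.0003180
Wq = λ·E[S²]/(2(1−ρ)) = 24.99·0.0003180/(2·0.7251) = 0.005480 hr

Final: 0.005480 hr


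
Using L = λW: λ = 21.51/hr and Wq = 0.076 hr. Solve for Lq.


Lq = λWq = 21.51·0.076 = 1.6348

Final: 1.6348


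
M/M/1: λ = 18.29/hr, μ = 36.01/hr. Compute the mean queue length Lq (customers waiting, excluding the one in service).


ρ = 18.29/36.01 = 0.5079
Lq = ρ²/(1−ρ) = 0.2580/0.4921 = 0.5243

Final: 0.5243


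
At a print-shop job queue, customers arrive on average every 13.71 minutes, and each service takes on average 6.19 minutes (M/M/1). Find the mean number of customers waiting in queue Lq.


λ = 60/13.71 = 4.3764 /hr
μ = 60/6.19 = 9.6931 /hr
ρ = λ/μ = 4.3764/9.6931 = 0.4515
Lq = ρ²/(1−ρ) = 0.2038/0.5485 = 0.3716

Final: 0.3716


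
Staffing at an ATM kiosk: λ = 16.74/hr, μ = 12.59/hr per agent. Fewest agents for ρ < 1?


Stability requires cμ > λ ⇔ c > λ/μ.
λ/μ = 16.74/12.59 = 1.3296
Minimum integer c = ⌊1.3296⌋ + 1 = 2
Check: 2·12.59 = 25.18 > 16.74, while 1·12.59 = 12.59 ≤ 16.74

Final: 2 servers


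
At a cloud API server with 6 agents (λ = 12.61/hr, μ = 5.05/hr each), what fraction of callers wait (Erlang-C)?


a = λ/μ = 2.4970; ρ = a/6 = 0.4162
P₀ = 0.081866 (from M/M/c formula)
C(c,a) = [a^c/(c!(1−ρ))]·P₀ = [242.40538/(720·0.5838)]·0.081866
= 0.57667·0.081866 = 0.047210

Final: 0.047210


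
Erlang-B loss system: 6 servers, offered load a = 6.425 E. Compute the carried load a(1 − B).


B(6,6.425) = 0.294094 (Erlang-B)
Carried load = a(1 − B) = 6.425·(1 − 0.294094) = 6.425·0.705906 = 4.5354 E

Final: 4.5354 Erlangs


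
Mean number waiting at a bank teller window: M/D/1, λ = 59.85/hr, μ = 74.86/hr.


ρ = 59.85/74.86 = 0.7995
M/D/1: Lq = ρ²/(2(1−ρ)) = 0.6392/(2·0.2005) = 1.59392

Final: 1.59392


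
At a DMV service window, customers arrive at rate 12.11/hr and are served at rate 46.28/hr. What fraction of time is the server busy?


ρ = λ/μ = 12.11/46.28 = 0.2617

Final: 0.2617


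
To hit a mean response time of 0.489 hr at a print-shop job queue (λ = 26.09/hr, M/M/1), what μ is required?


W = 1/(μ−λ) ⇒ μ − λ = 1/W = 1/0.489 = 2.0450
μ = λ + 1/W = 26.09 + 2.0450 = 28.1350 per hr

Final: 28.1350 /hr


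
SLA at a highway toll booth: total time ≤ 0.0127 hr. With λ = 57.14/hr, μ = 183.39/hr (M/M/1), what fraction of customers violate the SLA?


W ~ Exponential(μ−λ) for M/M/1.
μ − λ = 183.39 − 57.14 = 126.2500
P(W > t) = e^{−(μ−λ)t} = e^{−1.6034} = 0.201216

Final: 0.201216
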